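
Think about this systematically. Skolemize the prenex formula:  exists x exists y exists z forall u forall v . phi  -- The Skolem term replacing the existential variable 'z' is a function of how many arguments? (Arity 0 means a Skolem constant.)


Quantifier prefix: exists x exists y exists z forall u forall v
'z' is existentially quantified at position 3.
No universal quantifiers precede it.
Skolem function arity = 0 (a Skolem constant)

0


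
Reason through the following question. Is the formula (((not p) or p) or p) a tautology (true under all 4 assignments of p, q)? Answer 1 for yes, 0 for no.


Check all 4 assignments:
p=0, q=0: 1
p=0, q=1: 1
p=1, q=0: 1
p=1, q=1: 1
Satisfying count = 4/4.
Tautology iff count = 4: yes.

1


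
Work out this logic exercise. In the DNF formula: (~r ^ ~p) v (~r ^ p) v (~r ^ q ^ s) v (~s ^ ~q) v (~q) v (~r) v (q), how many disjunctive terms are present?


A DNF formula is a disjunction of terms (conjunctions).
Terms are separated by v.
Counting the disjuncts: 7 terms.

7


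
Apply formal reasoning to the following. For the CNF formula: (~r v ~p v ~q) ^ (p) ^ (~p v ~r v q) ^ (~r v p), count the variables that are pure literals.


Check each variable for pure literal status:
p: mixed (not pure)
q: mixed (not pure)
r: pure negative
Pure literal count = 1

1


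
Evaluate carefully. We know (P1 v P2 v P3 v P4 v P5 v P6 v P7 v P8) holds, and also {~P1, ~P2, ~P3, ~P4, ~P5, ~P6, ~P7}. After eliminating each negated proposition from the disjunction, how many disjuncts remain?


Original disjuncts (8): P1, P2, P3, P4, P5, P6, P7, P8
Negated (eliminate): ~P1, ~P2, ~P3, ~P4, ~P5, ~P6, ~P7
Remaining disjuncts: P8
Count = 8 - 7 = 1

1


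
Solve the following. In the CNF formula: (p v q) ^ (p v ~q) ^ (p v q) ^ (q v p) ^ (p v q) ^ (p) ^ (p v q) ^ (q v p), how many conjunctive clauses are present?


A CNF formula is a conjunction of clauses.
Clauses are separated by ^.
Counting the conjuncts: 8 clauses.

8


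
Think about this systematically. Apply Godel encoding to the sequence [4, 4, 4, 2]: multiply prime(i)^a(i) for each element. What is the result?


Encode each element as an exponent of the corresponding prime:
  2^4 = 16
  3^4 = 81
  5^4 = 625
  7^2 = 49
Product = 16 * 81 * 625 * 49 = 39690000

39690000


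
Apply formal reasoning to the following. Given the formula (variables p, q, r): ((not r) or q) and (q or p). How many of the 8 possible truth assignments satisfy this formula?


Evaluate all 8 assignments for p, q, r:
p=0, q=0, r=0: 0
p=0, q=0, r=1: 0
p=0, q=1, r=0: 1
p=0, q=1, r=1: 1
p=1, q=0, r=0: 1
p=1, q=0, r=1: 0
p=1, q=1, r=0: 1
p=1, q=1, r=1: 1
Satisfying count = 5

5


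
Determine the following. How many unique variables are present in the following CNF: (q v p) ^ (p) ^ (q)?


Identify each variable that appears in the formula.
Variables found: p, q
Count = 2

2


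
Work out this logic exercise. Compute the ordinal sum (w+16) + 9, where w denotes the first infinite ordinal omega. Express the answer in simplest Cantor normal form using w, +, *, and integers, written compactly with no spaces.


Compute (w+16) + 9.
Ordinal + is associative but NOT commutative; for finite n>0, n + w = w but w + n stays w+n.
By associativity: (w+16) + 9 = w + (16+9) = w+25.
Result = w+25

w+25


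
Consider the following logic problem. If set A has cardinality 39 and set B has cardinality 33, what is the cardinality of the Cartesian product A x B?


The Cartesian product A x B contains all ordered pairs (a, b).
|A x B| = |A| * |B| = 39 * 33 = 1287

1287


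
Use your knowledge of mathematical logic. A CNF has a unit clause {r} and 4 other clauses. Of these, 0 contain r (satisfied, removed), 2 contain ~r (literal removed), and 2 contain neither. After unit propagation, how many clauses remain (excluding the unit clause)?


Satisfied (removed): 0
Shortened (remain): 2
Unchanged (remain): 2
Remaining = 2 + 2 = 4

4


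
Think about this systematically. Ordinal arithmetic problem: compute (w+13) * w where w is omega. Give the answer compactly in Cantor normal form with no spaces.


Compute (w+13) * w.
Ordinal * is associative and left-distributive over +, but NOT commutative; for finite n>1, n*w = w but w*n stays w*n.
(w+13) * w = sup{(w+13)*k : k<w} = sup{w*k+13} = w^2 (the +13 tail is absorbed in the limit).
Result = w^2

w^2


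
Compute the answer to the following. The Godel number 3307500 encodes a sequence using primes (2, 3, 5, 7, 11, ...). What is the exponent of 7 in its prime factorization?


Factorize 3307500 by dividing by 7 repeatedly.
Division steps: 7 divides 3307500 exactly 2 time(s).
Exponent of 7 = 2

2


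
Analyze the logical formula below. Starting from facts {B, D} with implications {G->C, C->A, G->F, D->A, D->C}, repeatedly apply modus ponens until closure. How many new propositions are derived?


Initial facts: {B, D}
Apply modus ponens to closure:
  D and D->A  =>  A
  D and D->C  =>  C
Final known: {A, B, C, D}
New propositions: {A, C}
Count = 2

2


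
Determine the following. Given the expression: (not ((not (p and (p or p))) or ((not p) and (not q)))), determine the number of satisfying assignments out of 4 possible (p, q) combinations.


Check all 4 assignments:
p=0, q=0: 0
p=0, q=1: 0
p=1, q=0: 1
p=1, q=1: 1
Count of True = 2

2


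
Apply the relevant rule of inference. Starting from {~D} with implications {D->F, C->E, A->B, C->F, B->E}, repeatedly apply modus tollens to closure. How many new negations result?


Initial negated facts: {~D}
Apply modus tollens to closure:
  (no implication fires)
Final negated: {~D}
New negations: {(none)}
Count = 0

0


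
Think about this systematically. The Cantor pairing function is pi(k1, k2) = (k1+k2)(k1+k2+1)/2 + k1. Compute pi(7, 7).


k1 + k2 = 14
(k1+k2)(k1+k2+1)/2 = 14 * 15 / 2 = 105
pi = 105 + 7 = 112

112


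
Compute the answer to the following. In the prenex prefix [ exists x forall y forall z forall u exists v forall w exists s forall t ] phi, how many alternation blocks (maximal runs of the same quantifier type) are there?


Quantifier-type sequence: E A A A E A E A  (A=forall, E=exists)
Group into maximal same-type runs:
  Ex1 | Ax3 | Ex1 | Ax1 | Ex1 | Ax1
Number of blocks = 6

6


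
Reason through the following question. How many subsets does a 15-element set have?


The power set of a set with n elements has 2^n elements.
|P(S)| = 2^15 = 32768

32768


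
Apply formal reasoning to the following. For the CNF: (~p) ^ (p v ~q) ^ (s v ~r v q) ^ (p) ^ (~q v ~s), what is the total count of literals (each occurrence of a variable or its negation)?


Counting literals in each clause:
Clause 1: 1 literal(s)
Clause 2: 2 literal(s)
Clause 3: 3 literal(s)
Clause 4: 1 literal(s)
Clause 5: 2 literal(s)
Total = 9

9


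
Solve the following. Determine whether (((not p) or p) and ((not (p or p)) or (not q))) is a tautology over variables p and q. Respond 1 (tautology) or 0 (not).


Check all 4 assignments:
p=0, q=0: 1
p=0, q=1: 1
p=1, q=0: 1
p=1, q=1: 0
Satisfying count = 3/4.
Tautology iff count = 4: no.

0


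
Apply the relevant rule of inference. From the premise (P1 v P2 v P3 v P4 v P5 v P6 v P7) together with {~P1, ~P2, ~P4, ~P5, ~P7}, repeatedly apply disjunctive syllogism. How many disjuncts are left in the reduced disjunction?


Original disjuncts (7): P1, P2, P3, P4, P5, P6, P7
Negated (eliminate): ~P1, ~P2, ~P4, ~P5, ~P7
Remaining disjuncts: P3, P6
Count = 7 - 5 = 2

2


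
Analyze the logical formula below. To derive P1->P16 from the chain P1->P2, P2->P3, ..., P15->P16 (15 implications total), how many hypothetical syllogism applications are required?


With 15 implications in a chain connecting 16 propositions:
P1->P2, P2->P3, ..., P15->P16
Steps needed = (number of implications) - 1 = 15 - 1 = 14

14


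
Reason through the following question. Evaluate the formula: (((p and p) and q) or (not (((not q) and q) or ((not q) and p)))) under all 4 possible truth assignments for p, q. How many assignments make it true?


Check all 4 assignments:
p=0, q=0: 1
p=0, q=1: 1
p=1, q=0: 0
p=1, q=1: 1
Count of True = 3

3


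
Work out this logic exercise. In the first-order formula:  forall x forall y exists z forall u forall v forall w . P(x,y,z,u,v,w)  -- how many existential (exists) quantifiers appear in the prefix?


Quantifier prefix: forall x forall y exists z forall u forall v forall w
Mark each quantifier type:
  U U E U U U
Universal count = 5, Existential count = 1
Asked for existential (exists) quantifiers: 1

1


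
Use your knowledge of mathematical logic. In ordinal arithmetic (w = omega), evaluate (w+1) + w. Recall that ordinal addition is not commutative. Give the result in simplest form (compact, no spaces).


Compute (w+1) + w.
Ordinal + is associative but NOT commutative; for finite n>0, n + w = w but w + n stays w+n.
(w+1) + w = w + (1+w) = w + w = w*2 (the finite tail 1 is absorbed by the right w).
Result = w*2

w*2


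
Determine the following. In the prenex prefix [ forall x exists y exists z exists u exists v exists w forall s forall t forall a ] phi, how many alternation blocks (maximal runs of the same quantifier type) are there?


Quantifier-type sequence: A E E E E E A A A  (A=forall, E=exists)
Group into maximal same-type runs:
  Ax1 | Ex5 | Ax3
Number of blocks = 3

3


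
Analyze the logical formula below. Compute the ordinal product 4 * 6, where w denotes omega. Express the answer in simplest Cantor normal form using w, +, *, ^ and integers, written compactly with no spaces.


Compute 4 * 6.
Ordinal * is associative and left-distributive over +, but NOT commutative; for finite n>1, n*w = w but w*n stays w*n.
Both finite; ordinal * agrees with natural *: 4 * 6 = 24.
Result = 24

24


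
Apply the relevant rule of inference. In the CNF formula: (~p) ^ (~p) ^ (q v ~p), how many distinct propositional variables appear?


Identify each variable that appears in the formula.
Variables found: p, q
Count = 2

2


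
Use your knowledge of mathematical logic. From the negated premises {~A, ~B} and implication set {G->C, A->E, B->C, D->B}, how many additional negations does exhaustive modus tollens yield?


Initial negated facts: {~A, ~B}
Apply modus tollens to closure:
  ~B and D->B  =>  ~D
Final negated: {~A, ~B, ~D}
New negations: {~D}
Count = 1

1


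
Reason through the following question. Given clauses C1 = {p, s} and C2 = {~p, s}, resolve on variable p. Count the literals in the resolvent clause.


Remove p from C1 and ~p from C2.
C1 remainder: {s}
C2 remainder: {s}
Union (resolvent): {s}
Resolvent has 1 literal(s).

1


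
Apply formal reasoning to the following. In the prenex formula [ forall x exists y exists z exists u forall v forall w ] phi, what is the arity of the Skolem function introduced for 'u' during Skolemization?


Quantifier prefix: forall x exists y exists z exists u forall v forall w
'u' is existentially quantified at position 4.
Universal variables preceding it: x
Skolem function arity = 1

1


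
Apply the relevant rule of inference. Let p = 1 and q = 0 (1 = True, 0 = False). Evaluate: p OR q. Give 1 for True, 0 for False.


p = 1, q = 0
Operation: p OR q
Evaluate: 1 OR 0 = 1

1


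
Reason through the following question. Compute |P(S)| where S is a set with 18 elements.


The power set of a set with n elements has 2^n elements.
|P(S)| = 2^18 = 262144

262144


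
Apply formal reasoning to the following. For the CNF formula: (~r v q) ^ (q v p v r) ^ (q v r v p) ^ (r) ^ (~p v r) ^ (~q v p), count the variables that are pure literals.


Check each variable for pure literal status:
p: mixed (not pure)
q: mixed (not pure)
r: mixed (not pure)
Pure literal count = 0

0


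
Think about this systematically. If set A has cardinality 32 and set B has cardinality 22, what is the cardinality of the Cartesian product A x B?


The Cartesian product A x B contains all ordered pairs (a, b).
|A x B| = |A| * |B| = 32 * 22 = 704

704


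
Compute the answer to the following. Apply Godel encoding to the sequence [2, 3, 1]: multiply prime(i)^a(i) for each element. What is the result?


Encode each element as an exponent of the corresponding prime:
  2^2 = 4
  3^3 = 27
  5^1 = 5
Product = 4 * 27 * 5 = 540

540


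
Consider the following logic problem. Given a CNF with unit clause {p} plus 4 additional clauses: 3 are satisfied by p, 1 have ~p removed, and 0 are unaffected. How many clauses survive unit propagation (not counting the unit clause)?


Satisfied (removed): 3
Shortened (remain): 1
Unchanged (remain): 0
Remaining = 1 + 0 = 1

1


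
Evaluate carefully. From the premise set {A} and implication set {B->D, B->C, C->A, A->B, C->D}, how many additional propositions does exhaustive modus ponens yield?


Initial facts: {A}
Apply modus ponens to closure:
  A and A->B  =>  B
  B and B->D  =>  D
  B and B->C  =>  C
Final known: {A, B, C, D}
New propositions: {B, C, D}
Count = 3

3


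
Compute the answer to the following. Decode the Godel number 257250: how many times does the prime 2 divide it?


Factorize 257250 by dividing by 2 repeatedly.
Division steps: 2 divides 257250 exactly 1 time(s).
Exponent of 2 = 1

1


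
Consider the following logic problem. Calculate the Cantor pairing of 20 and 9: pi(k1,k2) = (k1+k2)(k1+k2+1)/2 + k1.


k1 + k2 = 29
(k1+k2)(k1+k2+1)/2 = 29 * 30 / 2 = 435
pi = 435 + 20 = 455

455


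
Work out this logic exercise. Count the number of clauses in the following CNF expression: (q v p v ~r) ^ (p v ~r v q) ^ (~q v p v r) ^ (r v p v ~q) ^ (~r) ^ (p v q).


A CNF formula is a conjunction of clauses.
Clauses are separated by ^.
Counting the conjuncts: 6 clauses.

6


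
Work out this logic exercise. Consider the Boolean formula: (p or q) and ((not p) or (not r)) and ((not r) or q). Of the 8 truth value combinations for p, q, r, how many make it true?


Evaluate all 8 assignments for p, q, r:
p=0, q=0, r=0: 0
p=0, q=0, r=1: 0
p=0, q=1, r=0: 1
p=0, q=1, r=1: 1
p=1, q=0, r=0: 1
p=1, q=0, r=1: 0
p=1, q=1, r=0: 1
p=1, q=1, r=1: 0
Satisfying count = 4

4


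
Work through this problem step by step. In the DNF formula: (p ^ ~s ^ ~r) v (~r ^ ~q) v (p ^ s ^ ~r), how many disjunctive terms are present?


A DNF formula is a disjunction of terms (conjunctions).
Terms are separated by v.
Counting the disjuncts: 3 terms.

3


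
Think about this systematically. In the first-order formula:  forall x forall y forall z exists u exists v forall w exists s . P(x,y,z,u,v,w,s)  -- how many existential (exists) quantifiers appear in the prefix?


Quantifier prefix: forall x forall y forall z exists u exists v forall w exists s
Mark each quantifier type:
  U U U E E U E
Universal count = 4, Existential count = 3
Asked for existential (exists) quantifiers: 3

3


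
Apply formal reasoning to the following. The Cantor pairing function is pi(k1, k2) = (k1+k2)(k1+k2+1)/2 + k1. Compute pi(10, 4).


k1 + k2 = 14
(k1+k2)(k1+k2+1)/2 = 14 * 15 / 2 = 105
pi = 105 + 10 = 115

115


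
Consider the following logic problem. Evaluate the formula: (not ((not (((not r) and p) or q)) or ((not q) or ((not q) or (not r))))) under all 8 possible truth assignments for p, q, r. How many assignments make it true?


Check all 8 assignments:
p=0, q=0, r=0: 0
p=0, q=0, r=1: 0
p=0, q=1, r=0: 0
p=0, q=1, r=1: 1
p=1, q=0, r=0: 0
p=1, q=0, r=1: 0
p=1, q=1, r=0: 0
p=1, q=1, r=1: 1
Count of True = 2

2


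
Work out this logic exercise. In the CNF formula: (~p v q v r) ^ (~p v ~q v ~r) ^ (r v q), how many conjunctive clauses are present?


A CNF formula is a conjunction of clauses.
Clauses are separated by ^.
Counting the conjuncts: 3 clauses.

3


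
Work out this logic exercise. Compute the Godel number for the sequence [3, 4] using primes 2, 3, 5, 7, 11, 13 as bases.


Encode each element as an exponent of the corresponding prime:
  2^3 = 8
  3^4 = 81
Product = 8 * 81 = 648

648


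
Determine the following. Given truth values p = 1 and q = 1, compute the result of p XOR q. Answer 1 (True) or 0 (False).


p = 1, q = 1
Operation: p XOR q
Evaluate: 1 XOR 1 = 0

0


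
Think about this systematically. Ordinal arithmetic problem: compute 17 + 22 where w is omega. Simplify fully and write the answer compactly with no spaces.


Compute 17 + 22.
Ordinal + is associative but NOT commutative; for finite n>0, n + w = w but w + n stays w+n.
Both operands finite; ordinal + agrees with natural +: 17 + 22 = 39.
Result = 39

39


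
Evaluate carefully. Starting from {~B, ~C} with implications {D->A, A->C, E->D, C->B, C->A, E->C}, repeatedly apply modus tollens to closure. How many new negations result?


Initial negated facts: {~B, ~C}
Apply modus tollens to closure:
  ~C and A->C  =>  ~A
  ~C and E->C  =>  ~E
  ~A and D->A  =>  ~D
Final negated: {~A, ~B, ~C, ~D, ~E}
New negations: {~A, ~D, ~E}
Count = 3

3


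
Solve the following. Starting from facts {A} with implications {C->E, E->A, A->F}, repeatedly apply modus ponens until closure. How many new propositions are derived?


Initial facts: {A}
Apply modus ponens to closure:
  A and A->F  =>  F
Final known: {A, F}
New propositions: {F}
Count = 1

1


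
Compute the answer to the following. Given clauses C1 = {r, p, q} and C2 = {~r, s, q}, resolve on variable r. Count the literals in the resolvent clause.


Remove r from C1 and ~r from C2.
C1 remainder: {p, q}
C2 remainder: {s, q}
Union (resolvent): {p, q, s}
Resolvent has 3 literal(s).

3


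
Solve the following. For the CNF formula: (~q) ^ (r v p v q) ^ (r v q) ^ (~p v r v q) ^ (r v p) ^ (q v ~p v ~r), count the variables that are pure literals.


Check each variable for pure literal status:
p: mixed (not pure)
q: mixed (not pure)
r: mixed (not pure)
Pure literal count = 0

0


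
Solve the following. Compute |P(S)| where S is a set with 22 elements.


The power set of a set with n elements has 2^n elements.
|P(S)| = 2^22 = 4194304

4194304


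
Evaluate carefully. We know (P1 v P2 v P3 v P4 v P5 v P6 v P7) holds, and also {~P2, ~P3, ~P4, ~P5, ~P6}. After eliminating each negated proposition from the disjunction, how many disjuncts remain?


Original disjuncts (7): P1, P2, P3, P4, P5, P6, P7
Negated (eliminate): ~P2, ~P3, ~P4, ~P5, ~P6
Remaining disjuncts: P1, P7
Count = 7 - 5 = 2

2


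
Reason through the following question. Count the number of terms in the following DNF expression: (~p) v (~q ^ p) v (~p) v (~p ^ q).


A DNF formula is a disjunction of terms (conjunctions).
Terms are separated by v.
Counting the disjuncts: 4 terms.

4


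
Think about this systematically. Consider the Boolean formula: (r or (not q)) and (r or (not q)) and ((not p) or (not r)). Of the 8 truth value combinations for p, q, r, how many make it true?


Evaluate all 8 assignments for p, q, r:
p=0, q=0, r=0: 1
p=0, q=0, r=1: 1
p=0, q=1, r=0: 0
p=0, q=1, r=1: 1
p=1, q=0, r=0: 1
p=1, q=0, r=1: 0
p=1, q=1, r=0: 0
p=1, q=1, r=1: 0
Satisfying count = 4

4


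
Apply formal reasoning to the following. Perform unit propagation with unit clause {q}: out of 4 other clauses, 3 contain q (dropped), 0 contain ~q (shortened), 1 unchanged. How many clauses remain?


Satisfied (removed): 3
Shortened (remain): 0
Unchanged (remain): 1
Remaining = 0 + 1 = 1

1


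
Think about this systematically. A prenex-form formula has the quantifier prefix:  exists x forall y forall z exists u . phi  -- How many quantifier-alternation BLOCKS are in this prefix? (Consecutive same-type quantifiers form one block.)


Quantifier-type sequence: E A A E  (A=forall, E=exists)
Group into maximal same-type runs:
  Ex1 | Ax2 | Ex1
Number of blocks = 3

3


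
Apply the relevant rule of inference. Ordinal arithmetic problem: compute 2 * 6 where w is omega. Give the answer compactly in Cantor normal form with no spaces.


Compute 2 * 6.
Ordinal * is associative and left-distributive over +, but NOT commutative; for finite n>1, n*w = w but w*n stays w*n.
Both finite; ordinal * agrees with natural *: 2 * 6 = 12.
Result = 12

12


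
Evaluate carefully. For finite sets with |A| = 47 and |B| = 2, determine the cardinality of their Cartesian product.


The Cartesian product A x B contains all ordered pairs (a, b).
|A x B| = |A| * |B| = 47 * 2 = 94

94


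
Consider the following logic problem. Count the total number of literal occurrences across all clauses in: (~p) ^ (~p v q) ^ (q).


Counting literals in each clause:
Clause 1: 1 literal(s)
Clause 2: 2 literal(s)
Clause 3: 1 literal(s)
Total = 4

4


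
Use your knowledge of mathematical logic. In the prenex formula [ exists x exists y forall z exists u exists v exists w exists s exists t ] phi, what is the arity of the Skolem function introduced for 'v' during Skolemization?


Quantifier prefix: exists x exists y forall z exists u exists v exists w exists s exists t
'v' is existentially quantified at position 5.
Universal variables preceding it: z
Skolem function arity = 1

1


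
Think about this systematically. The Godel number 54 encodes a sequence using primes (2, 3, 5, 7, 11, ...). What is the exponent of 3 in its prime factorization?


Factorize 54 by dividing by 3 repeatedly.
Division steps: 3 divides 54 exactly 3 time(s).
Exponent of 3 = 3

3


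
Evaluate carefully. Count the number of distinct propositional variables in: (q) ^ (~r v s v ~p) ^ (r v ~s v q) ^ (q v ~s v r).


Identify each variable that appears in the formula.
Variables found: p, q, r, s
Count = 4

4


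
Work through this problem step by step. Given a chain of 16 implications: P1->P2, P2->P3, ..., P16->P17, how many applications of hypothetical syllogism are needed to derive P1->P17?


With 16 implications in a chain connecting 17 propositions:
P1->P2, P2->P3, ..., P16->P17
Steps needed = (number of implications) - 1 = 16 - 1 = 15

15


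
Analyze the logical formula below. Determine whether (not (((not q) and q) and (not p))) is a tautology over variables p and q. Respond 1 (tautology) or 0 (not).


Check all 4 assignments:
p=0, q=0: 1
p=0, q=1: 1
p=1, q=0: 1
p=1, q=1: 1
Satisfying count = 4/4.
Tautology iff count = 4: yes.

1


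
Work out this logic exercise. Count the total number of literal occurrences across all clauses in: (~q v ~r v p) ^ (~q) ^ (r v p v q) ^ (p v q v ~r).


Counting literals in each clause:
Clause 1: 3 literal(s)
Clause 2: 1 literal(s)
Clause 3: 3 literal(s)
Clause 4: 3 literal(s)
Total = 10

10


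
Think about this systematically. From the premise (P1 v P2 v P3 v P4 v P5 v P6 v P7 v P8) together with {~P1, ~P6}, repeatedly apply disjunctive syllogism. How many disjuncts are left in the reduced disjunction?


Original disjuncts (8): P1, P2, P3, P4, P5, P6, P7, P8
Negated (eliminate): ~P1, ~P6
Remaining disjuncts: P2, P3, P4, P5, P7, P8
Count = 8 - 2 = 6

6


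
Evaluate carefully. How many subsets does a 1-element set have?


The power set of a set with n elements has 2^n elements.
|P(S)| = 2^1 = 2

2


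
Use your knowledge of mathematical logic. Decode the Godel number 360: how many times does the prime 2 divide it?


Factorize 360 by dividing by 2 repeatedly.
Division steps: 2 divides 360 exactly 3 time(s).
Exponent of 2 = 3

3


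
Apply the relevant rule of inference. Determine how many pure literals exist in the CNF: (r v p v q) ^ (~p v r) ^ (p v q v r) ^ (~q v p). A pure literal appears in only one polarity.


Check each variable for pure literal status:
p: mixed (not pure)
q: mixed (not pure)
r: pure positive
Pure literal count = 1

1


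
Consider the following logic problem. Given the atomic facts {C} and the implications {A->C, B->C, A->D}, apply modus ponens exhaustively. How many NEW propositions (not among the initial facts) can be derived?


Initial facts: {C}
Apply modus ponens to closure:
  (no implication fires)
Final known: {C}
New propositions: {(none)}
Count = 0

0


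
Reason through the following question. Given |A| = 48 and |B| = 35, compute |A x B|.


The Cartesian product A x B contains all ordered pairs (a, b).
|A x B| = |A| * |B| = 48 * 35 = 1680

1680


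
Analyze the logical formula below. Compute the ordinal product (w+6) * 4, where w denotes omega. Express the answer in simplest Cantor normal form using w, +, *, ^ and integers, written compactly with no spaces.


Compute (w+6) * 4.
Ordinal * is associative and left-distributive over +, but NOT commutative; for finite n>1, n*w = w but w*n stays w*n.
(w+6) * 4 = (w+6) repeated 4 times. Each intermediate +6 is absorbed by the following w; only the last survives: w*4+6.
Result = w*4+6

w*4+6


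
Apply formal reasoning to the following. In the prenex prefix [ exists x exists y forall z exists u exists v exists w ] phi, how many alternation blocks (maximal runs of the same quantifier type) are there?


Quantifier-type sequence: E E A E E E  (A=forall, E=exists)
Group into maximal same-type runs:
  Ex2 | Ax1 | Ex3
Number of blocks = 3

3


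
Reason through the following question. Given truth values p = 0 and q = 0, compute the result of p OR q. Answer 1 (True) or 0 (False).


p = 0, q = 0
Operation: p OR q
Evaluate: 0 OR 0 = 0

0


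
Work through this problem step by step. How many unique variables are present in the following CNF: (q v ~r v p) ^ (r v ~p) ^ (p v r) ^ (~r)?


Identify each variable that appears in the formula.
Variables found: p, q, r
Count = 3

3


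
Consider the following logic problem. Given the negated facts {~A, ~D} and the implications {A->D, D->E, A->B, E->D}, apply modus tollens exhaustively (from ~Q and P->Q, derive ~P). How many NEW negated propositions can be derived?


Initial negated facts: {~A, ~D}
Apply modus tollens to closure:
  ~D and E->D  =>  ~E
Final negated: {~A, ~D, ~E}
New negations: {~E}
Count = 1

1


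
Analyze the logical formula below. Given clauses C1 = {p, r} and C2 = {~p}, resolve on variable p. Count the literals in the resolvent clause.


Remove p from C1 and ~p from C2.
C1 remainder: {r}
C2 remainder: {}
Union (resolvent): {r}
Resolvent has 1 literal(s).

1


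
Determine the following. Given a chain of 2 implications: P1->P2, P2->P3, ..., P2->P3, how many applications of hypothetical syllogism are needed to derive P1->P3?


With 2 implications in a chain connecting 3 propositions:
P1->P2, P2->P3, ..., P2->P3
Steps needed = (number of implications) - 1 = 2 - 1 = 1

1


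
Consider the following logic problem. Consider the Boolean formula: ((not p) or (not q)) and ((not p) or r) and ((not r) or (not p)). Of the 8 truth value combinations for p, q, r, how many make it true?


Evaluate all 8 assignments for p, q, r:
p=0, q=0, r=0: 1
p=0, q=0, r=1: 1
p=0, q=1, r=0: 1
p=0, q=1, r=1: 1
p=1, q=0, r=0: 0
p=1, q=0, r=1: 0
p=1, q=1, r=0: 0
p=1, q=1, r=1: 0
Satisfying count = 4

4


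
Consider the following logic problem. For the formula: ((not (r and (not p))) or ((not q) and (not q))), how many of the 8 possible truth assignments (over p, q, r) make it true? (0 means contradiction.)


Check all 8 assignments:
p=0, q=0, r=0: 1
p=0, q=0, r=1: 1
p=0, q=1, r=0: 1
p=0, q=1, r=1: 0
p=1, q=0, r=0: 1
p=1, q=0, r=1: 1
p=1, q=1, r=0: 1
p=1, q=1, r=1: 1
Count of True = 7

7


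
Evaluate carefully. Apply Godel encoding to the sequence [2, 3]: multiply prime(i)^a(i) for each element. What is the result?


Encode each element as an exponent of the corresponding prime:
  2^2 = 4
  3^3 = 27
Product = 4 * 27 = 108

108


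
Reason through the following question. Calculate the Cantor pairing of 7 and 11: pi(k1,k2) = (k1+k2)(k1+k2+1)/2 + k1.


k1 + k2 = 18
(k1+k2)(k1+k2+1)/2 = 18 * 19 / 2 = 171
pi = 171 + 7 = 178

178


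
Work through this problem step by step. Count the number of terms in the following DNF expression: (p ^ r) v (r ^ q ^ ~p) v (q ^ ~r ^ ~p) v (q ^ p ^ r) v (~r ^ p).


A DNF formula is a disjunction of terms (conjunctions).
Terms are separated by v.
Counting the disjuncts: 5 terms.

5


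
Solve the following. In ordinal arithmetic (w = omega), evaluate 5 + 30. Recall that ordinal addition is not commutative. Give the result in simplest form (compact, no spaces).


Compute 5 + 30.
Ordinal + is associative but NOT commutative; for finite n>0, n + w = w but w + n stays w+n.
Both operands finite; ordinal + agrees with natural +: 5 + 30 = 35.
Result = 35

35


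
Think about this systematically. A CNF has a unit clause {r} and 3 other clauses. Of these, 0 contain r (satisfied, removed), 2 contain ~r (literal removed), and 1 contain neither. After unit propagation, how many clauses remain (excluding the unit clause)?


Satisfied (removed): 0
Shortened (remain): 2
Unchanged (remain): 1
Remaining = 2 + 1 = 3

3


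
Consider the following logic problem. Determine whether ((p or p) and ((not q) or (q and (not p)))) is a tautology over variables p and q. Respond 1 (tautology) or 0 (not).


Check all 4 assignments:
p=0, q=0: 0
p=0, q=1: 0
p=1, q=0: 1
p=1, q=1: 0
Satisfying count = 1/4.
Tautology iff count = 4: no.

0


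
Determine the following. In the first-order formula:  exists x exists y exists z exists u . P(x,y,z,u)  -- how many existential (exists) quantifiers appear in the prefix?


Quantifier prefix: exists x exists y exists z exists u
Mark each quantifier type:
  E E E E
Universal count = 0, Existential count = 4
Asked for existential (exists) quantifiers: 4

4


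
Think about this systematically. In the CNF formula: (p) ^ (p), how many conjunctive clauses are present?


A CNF formula is a conjunction of clauses.
Clauses are separated by ^.
Counting the conjuncts: 2 clauses.

2


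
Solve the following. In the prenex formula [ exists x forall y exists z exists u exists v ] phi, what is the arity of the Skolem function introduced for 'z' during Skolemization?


Quantifier prefix: exists x forall y exists z exists u exists v
'z' is existentially quantified at position 3.
Universal variables preceding it: y
Skolem function arity = 1

1


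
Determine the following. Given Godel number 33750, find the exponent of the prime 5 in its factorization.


Factorize 33750 by dividing by 5 repeatedly.
Division steps: 5 divides 33750 exactly 4 time(s).
Exponent of 5 = 4

4


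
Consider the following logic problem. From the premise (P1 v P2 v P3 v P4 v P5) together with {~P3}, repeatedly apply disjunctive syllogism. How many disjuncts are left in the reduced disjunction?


Original disjuncts (5): P1, P2, P3, P4, P5
Negated (eliminate): ~P3
Remaining disjuncts: P1, P2, P4, P5
Count = 5 - 1 = 4

4


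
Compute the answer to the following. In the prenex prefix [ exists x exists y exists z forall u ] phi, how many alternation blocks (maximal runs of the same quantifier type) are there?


Quantifier-type sequence: E E E A  (A=forall, E=exists)
Group into maximal same-type runs:
  Ex3 | Ax1
Number of blocks = 2

2


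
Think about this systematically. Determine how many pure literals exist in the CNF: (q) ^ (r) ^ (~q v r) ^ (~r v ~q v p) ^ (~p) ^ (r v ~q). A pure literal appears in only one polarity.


Check each variable for pure literal status:
p: mixed (not pure)
q: mixed (not pure)
r: mixed (not pure)
Pure literal count = 0

0


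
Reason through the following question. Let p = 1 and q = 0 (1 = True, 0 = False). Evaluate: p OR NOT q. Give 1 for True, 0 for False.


p = 1, q = 0
Operation: p OR NOT q
Evaluate: 1 OR NOT 0 = 1

1


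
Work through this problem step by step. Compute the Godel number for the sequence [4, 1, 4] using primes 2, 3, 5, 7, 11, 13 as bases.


Encode each element as an exponent of the corresponding prime:
  2^4 = 16
  3^1 = 3
  5^4 = 625
Product = 16 * 3 * 625 = 30000

30000


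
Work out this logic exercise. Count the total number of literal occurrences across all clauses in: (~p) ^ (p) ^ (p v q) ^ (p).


Counting literals in each clause:
Clause 1: 1 literal(s)
Clause 2: 1 literal(s)
Clause 3: 2 literal(s)
Clause 4: 1 literal(s)
Total = 5

5


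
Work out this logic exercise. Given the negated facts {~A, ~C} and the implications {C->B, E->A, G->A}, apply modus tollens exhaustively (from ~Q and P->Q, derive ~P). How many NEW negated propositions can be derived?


Initial negated facts: {~A, ~C}
Apply modus tollens to closure:
  ~A and E->A  =>  ~E
  ~A and G->A  =>  ~G
Final negated: {~A, ~C, ~E, ~G}
New negations: {~E, ~G}
Count = 2

2


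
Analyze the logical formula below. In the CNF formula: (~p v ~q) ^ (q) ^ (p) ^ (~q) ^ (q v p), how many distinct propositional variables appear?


Identify each variable that appears in the formula.
Variables found: p, q
Count = 2

2


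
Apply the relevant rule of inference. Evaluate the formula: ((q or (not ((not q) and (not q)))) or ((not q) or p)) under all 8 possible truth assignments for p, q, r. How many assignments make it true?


Check all 8 assignments:
p=0, q=0, r=0: 1
p=0, q=0, r=1: 1
p=0, q=1, r=0: 1
p=0, q=1, r=1: 1
p=1, q=0, r=0: 1
p=1, q=0, r=1: 1
p=1, q=1, r=0: 1
p=1, q=1, r=1: 1
Count of True = 8

8


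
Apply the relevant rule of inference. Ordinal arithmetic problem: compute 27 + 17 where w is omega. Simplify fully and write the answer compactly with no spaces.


Compute 27 + 17.
Ordinal + is associative but NOT commutative; for finite n>0, n + w = w but w + n stays w+n.
Both operands finite; ordinal + agrees with natural +: 27 + 17 = 44.
Result = 44

44


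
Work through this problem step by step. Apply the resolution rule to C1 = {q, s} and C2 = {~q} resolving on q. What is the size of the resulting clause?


Remove q from C1 and ~q from C2.
C1 remainder: {s}
C2 remainder: {}
Union (resolvent): {s}
Resolvent has 1 literal(s).

1


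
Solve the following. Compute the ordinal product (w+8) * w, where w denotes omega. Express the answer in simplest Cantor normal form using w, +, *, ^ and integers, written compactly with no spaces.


Compute (w+8) * w.
Ordinal * is associative and left-distributive over +, but NOT commutative; for finite n>1, n*w = w but w*n stays w*n.
(w+8) * w = sup{(w+8)*k : k<w} = sup{w*k+8} = w^2 (the +8 tail is absorbed in the limit).
Result = w^2

w^2


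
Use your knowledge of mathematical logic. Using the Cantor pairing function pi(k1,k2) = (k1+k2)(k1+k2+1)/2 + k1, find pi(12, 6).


k1 + k2 = 18
(k1+k2)(k1+k2+1)/2 = 18 * 19 / 2 = 171
pi = 171 + 12 = 183

183


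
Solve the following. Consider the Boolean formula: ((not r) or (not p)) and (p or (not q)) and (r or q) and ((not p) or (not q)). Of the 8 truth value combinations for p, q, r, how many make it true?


Evaluate all 8 assignments for p, q, r:
p=0, q=0, r=0: 0
p=0, q=0, r=1: 1
p=0, q=1, r=0: 0
p=0, q=1, r=1: 0
p=1, q=0, r=0: 0
p=1, q=0, r=1: 0
p=1, q=1, r=0: 0
p=1, q=1, r=1: 0
Satisfying count = 1

1


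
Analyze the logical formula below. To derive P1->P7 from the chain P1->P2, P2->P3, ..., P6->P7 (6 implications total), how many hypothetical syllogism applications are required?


With 6 implications in a chain connecting 7 propositions:
P1->P2, P2->P3, ..., P6->P7
Steps needed = (number of implications) - 1 = 6 - 1 = 5

5


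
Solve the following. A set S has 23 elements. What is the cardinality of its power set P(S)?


The power set of a set with n elements has 2^n elements.
|P(S)| = 2^23 = 8388608

8388608


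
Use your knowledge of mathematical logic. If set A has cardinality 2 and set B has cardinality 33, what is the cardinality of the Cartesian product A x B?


The Cartesian product A x B contains all ordered pairs (a, b).
|A x B| = |A| * |B| = 2 * 33 = 66

66


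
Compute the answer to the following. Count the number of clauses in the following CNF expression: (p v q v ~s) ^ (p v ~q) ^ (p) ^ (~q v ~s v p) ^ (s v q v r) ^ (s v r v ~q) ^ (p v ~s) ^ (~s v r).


A CNF formula is a conjunction of clauses.
Clauses are separated by ^.
Counting the conjuncts: 8 clauses.

8


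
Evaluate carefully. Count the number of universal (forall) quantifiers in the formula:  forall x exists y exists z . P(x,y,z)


Quantifier prefix: forall x exists y exists z
Mark each quantifier type:
  U E E
Universal count = 1, Existential count = 2
Asked for universal (forall) quantifiers: 1

1


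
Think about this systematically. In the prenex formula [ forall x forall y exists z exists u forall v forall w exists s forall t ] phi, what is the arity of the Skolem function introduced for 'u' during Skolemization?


Quantifier prefix: forall x forall y exists z exists u forall v forall w exists s forall t
'u' is existentially quantified at position 4.
Universal variables preceding it: x, y
Skolem function arity = 2

2


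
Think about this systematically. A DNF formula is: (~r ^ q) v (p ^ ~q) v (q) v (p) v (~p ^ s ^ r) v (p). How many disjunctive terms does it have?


A DNF formula is a disjunction of terms (conjunctions).
Terms are separated by v.
Counting the disjuncts: 6 terms.

6


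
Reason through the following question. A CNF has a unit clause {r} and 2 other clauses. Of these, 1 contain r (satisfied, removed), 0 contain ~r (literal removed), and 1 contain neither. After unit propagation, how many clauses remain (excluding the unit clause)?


Satisfied (removed): 1
Shortened (remain): 0
Unchanged (remain): 1
Remaining = 0 + 1 = 1

1


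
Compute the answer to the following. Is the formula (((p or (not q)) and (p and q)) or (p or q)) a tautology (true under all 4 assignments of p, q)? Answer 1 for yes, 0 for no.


Check all 4 assignments:
p=0, q=0: 0
p=0, q=1: 1
p=1, q=0: 1
p=1, q=1: 1
Satisfying count = 3/4.
Tautology iff count = 4: no.

0


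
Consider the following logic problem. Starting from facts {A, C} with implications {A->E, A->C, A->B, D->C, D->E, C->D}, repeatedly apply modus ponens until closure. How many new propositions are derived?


Initial facts: {A, C}
Apply modus ponens to closure:
  A and A->E  =>  E
  A and A->B  =>  B
  C and C->D  =>  D
Final known: {A, B, C, D, E}
New propositions: {B, D, E}
Count = 3

3


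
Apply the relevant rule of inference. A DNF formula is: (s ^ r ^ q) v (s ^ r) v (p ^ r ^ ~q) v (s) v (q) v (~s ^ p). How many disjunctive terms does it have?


A DNF formula is a disjunction of terms (conjunctions).
Terms are separated by v.
Counting the disjuncts: 6 terms.

6


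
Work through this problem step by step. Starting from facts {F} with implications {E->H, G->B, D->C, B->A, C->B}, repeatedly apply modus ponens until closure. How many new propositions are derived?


Initial facts: {F}
Apply modus ponens to closure:
  (no implication fires)
Final known: {F}
New propositions: {(none)}
Count = 0

0


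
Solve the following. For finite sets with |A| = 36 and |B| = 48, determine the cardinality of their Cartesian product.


The Cartesian product A x B contains all ordered pairs (a, b).
|A x B| = |A| * |B| = 36 * 48 = 1728

1728


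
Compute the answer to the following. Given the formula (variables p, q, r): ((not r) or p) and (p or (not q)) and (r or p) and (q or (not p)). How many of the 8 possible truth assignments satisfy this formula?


Evaluate all 8 assignments for p, q, r:
p=0, q=0, r=0: 0
p=0, q=0, r=1: 0
p=0, q=1, r=0: 0
p=0, q=1, r=1: 0
p=1, q=0, r=0: 0
p=1, q=0, r=1: 0
p=1, q=1, r=0: 1
p=1, q=1, r=1: 1
Satisfying count = 2

2


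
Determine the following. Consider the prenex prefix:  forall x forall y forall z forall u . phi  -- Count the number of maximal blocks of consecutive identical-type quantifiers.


Quantifier-type sequence: A A A A  (A=forall, E=exists)
Group into maximal same-type runs:
  Ax4
Number of blocks = 1

1


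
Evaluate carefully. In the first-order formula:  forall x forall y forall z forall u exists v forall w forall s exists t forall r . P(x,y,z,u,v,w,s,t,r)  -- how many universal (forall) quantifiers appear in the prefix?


Quantifier prefix: forall x forall y forall z forall u exists v forall w forall s exists t forall r
Mark each quantifier type:
  U U U U E U U E U
Universal count = 7, Existential count = 2
Asked for universal (forall) quantifiers: 7

7
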